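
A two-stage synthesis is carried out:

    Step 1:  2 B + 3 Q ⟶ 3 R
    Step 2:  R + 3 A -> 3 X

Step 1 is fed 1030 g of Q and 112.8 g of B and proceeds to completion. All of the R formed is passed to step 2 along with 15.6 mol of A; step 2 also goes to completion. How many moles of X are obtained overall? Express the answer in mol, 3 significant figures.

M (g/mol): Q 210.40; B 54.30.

Step 1:
n(Q) = 1030 / 210.40 = 4.895 mol
n(B) = 112.8 / 54.30 = 2.077 mol
n/ν for Q = 4.895/3 = 1.632
n/ν for B = 2.077/2 = 1.039
Smallest n/ν is B → limiting reagent.
n(R) produced = (3/2) × 2.077 = 3.116 mol
Step 2:
n(R) available = 3.116 mol
n(A) = 15.60 mol
n/ν for R = 3.116/1 = 3.116
n/ν for A = 15.60/3 = 5.200
Smallest n/ν is R → limiting reagent.
n(X) = (3/1) × 3.116 = 9.348 mol

9.35 mol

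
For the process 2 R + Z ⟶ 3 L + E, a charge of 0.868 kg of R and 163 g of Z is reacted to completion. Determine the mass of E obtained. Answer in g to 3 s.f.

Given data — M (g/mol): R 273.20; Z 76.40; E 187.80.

n(R) = 0.8680×1000 / 273.20 = 3.177 mol
n(Z) = 163.0 / 76.40 = 2.134 mol
n/ν → R: 1.589, Z: 2.134; R is limiting.
n(E) = (1/2) × 3.177 = 1.589 mol
mass = 1.589 × 187.80 = 298.4 g

298 g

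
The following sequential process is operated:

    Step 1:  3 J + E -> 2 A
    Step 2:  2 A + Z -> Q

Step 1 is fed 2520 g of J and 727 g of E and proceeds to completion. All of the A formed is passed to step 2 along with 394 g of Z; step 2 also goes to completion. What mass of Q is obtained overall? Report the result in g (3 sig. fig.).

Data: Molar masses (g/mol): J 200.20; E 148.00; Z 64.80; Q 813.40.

3410 g

Step 1:
n(J) = 2520 / 200.20 = 12.59 mol
n(E) = 727.0 / 148.00 = 4.912 mol
n/ν for J = 12.59/3 = 4.197
n/ν for E = 4.912/1 = 4.912
Smallest n/ν is J → limiting reagent.
n(A) produced = (2/3) × 12.59 = 8.393 mol
Step 2:
n(A) available = 8.393 mol
n(Z) = 394.0 / 64.80 = 6.080 mol
n/ν for A = 8.393/2 = 4.197
n/ν for Z = 6.080/1 = 6.080
Smallest n/ν is A → limiting reagent.
n(Q) = (1/2) × 8.393 = 4.197 mol
mass = 4.197 × 813.40 = 3414 g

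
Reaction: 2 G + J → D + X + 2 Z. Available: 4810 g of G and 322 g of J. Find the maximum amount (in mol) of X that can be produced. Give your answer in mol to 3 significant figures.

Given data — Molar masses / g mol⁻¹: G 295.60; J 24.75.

n(G) = 4810 / 295.60 = 16.27 mol
n(J) = 322.0 / 24.75 = 13.01 mol
n/ν for G = 16.27/2 = 8.135
n/ν for J = 13.01/1 = 13.01
Smallest n/ν is G → limiting reagent.
n(X) = (1/2) × 16.27 = 8.135 mol

8.14 mol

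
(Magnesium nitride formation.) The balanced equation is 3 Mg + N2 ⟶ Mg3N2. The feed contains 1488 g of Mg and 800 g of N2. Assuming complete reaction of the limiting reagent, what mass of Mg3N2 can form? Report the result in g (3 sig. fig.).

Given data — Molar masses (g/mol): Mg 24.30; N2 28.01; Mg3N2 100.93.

2060 g

n(Mg) = 1488 / 24.30 = 61.23 mol
n(N2) = 800.0 / 28.01 = 28.56 mol
n/ν for Mg = 61.23/3 = 20.41
n/ν for N2 = 28.56/1 = 28.56
Smallest n/ν is Mg → limiting reagent.
n(Mg3N2) = (1/3) × 61.23 = 20.41 mol
mass = 20.41 × 100.93 = 2060 g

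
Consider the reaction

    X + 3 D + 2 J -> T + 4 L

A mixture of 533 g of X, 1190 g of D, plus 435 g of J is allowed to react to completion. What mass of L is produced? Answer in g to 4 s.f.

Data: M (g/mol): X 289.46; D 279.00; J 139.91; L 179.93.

1023 g

n(X) = 533.0 / 289.46 = 1.841 mol
n(D) = 1190 / 279.00 = 4.265 mol
n(J) = 435.0 / 139.91 = 3.109 mol
n/ν → X: 1.841, D: 1.422, J: 1.555; D is limiting.
n(L) = (4/3) × 4.265 = 5.687 mol
mass = 5.687 × 179.93 = 1023 g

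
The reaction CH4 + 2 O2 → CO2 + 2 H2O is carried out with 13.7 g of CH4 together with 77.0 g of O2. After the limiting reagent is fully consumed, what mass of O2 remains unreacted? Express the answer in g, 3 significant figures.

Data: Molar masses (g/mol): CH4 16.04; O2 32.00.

n(CH4) = 13.70 / 16.04 = 0.8541 mol
n(O2) = 77.00 / 32.00 = 2.406 mol
n/ν for CH4 = 0.8541/1 = 0.8541
n/ν for O2 = 2.406/2 = 1.203
Smallest n/ν is CH4 → limiting reagent.
O2 consumed = (2/1) × 0.8541 = 1.708 mol
O2 remaining = 2.406 − 1.708 = 0.6980 mol
mass = 0.6980 × 32.00 = 22.34 g

22.3 g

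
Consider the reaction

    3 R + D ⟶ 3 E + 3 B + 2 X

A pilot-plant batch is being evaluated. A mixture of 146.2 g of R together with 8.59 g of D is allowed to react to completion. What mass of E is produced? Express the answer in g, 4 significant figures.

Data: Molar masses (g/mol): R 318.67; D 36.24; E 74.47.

34.17 g

n(R) = 146.2 / 318.67 = 0.4588 mol
n(D) = 8.590 / 36.24 = 0.2370 mol
n/ν for R = 0.4588/3 = 0.1529
n/ν for D = 0.2370/1 = 0.2370
Smallest n/ν is R → limiting reagent.
n(E) = (3/3) × 0.4588 = 0.4588 mol
mass = 0.4588 × 74.47 = 34.17 g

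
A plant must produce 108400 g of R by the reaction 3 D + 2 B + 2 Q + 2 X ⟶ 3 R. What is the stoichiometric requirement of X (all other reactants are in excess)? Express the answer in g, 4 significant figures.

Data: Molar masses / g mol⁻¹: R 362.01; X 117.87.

n(R) = 108400 / 362.01 = 299.4 mol
n(X) = (2/3) × 299.4 = 199.6 mol
mass = 199.6 × 117.87 = 23530 g

23530 g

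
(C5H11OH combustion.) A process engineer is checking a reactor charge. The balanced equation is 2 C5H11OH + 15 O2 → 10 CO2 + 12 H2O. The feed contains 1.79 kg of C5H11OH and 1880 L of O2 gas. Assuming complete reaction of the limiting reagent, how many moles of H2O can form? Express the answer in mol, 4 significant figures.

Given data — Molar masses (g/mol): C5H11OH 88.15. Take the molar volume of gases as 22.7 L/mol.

n(C5H11OH) = 1.790×1000 / 88.15 = 20.31 mol
n(O2) = 1880 / 22.7 = 82.82 mol
n/ν → C5H11OH: 10.16, O2: 5.521; O2 is limiting.
n(H2O) = (12/15) × 82.82 = 66.26 mol

66.26 mol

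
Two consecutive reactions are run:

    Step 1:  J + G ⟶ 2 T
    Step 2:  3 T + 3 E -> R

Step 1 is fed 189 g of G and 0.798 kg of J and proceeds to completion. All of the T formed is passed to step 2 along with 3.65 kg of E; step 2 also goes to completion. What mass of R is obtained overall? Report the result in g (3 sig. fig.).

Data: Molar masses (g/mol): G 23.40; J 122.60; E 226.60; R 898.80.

Step 1:
n(G) = 189.0 / 23.40 = 8.077 mol
n(J) = 0.7980×1000 / 122.60 = 6.509 mol
n/ν for G = 8.077/1 = 8.077
n/ν for J = 6.509/1 = 6.509
Smallest n/ν is J → limiting reagent.
n(T) produced = (2/1) × 6.509 = 13.02 mol
Step 2:
n(T) available = 13.02 mol
n(E) = 3.650×1000 / 226.60 = 16.11 mol
n/ν for T = 13.02/3 = 4.340
n/ν for E = 16.11/3 = 5.370
Smallest n/ν is T → limiting reagent.
n(R) = (1/3) × 13.02 = 4.340 mol
mass = 4.340 × 898.80 = 3901 g

3900 g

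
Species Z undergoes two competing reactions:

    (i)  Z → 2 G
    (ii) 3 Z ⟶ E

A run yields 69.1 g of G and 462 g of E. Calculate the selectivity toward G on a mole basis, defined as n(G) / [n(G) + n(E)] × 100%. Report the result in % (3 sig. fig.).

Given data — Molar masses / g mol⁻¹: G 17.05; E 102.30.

47.3 %

n(G) = 69.1 / 17.05 = 4.053 mol
n(E) = 462 / 102.30 = 4.516 mol
selectivity = 4.053/(4.053+4.516) × 100 = 47.30 %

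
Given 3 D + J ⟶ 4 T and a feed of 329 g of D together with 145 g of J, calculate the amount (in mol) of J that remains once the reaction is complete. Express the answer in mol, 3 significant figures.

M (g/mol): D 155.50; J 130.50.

0.406 mol

n(D) = 329.0 / 155.50 = 2.116 mol
n(J) = 145.0 / 130.50 = 1.111 mol
n/ν for D = 2.116/3 = 0.7053
n/ν for J = 1.111/1 = 1.111
Smallest n/ν is D → limiting reagent.
J consumed = (1/3) × 2.116 = 0.7053 mol
J remaining = 1.111 − 0.7053 = 0.4057 mol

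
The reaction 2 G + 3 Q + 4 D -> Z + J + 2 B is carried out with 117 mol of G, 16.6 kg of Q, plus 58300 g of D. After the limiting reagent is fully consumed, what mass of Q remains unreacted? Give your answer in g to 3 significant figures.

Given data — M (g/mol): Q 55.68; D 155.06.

n(G) = 117.0 mol
n(Q) = 16.60×1000 / 55.68 = 298.1 mol
n(D) = 58300 / 155.06 = 376.0 mol
n/ν for G = 117.0/2 = 58.50
n/ν for Q = 298.1/3 = 99.37
n/ν for D = 376.0/4 = 94.00
Smallest n/ν is G → limiting reagent.
Q consumed = (3/2) × 117.0 = 175.5 mol
Q remaining = 298.1 − 175.5 = 122.6 mol
mass = 122.6 × 55.68 = 6826 g

6830 g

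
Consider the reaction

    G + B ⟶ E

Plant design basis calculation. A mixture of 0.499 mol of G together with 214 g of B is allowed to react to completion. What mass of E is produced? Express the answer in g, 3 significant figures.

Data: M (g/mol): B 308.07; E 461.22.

n(G) = 0.4990 mol
n(B) = 214.0 / 308.07 = 0.6946 mol
n/ν → G: 0.4990, B: 0.6946; G is limiting.
n(E) = (1/1) × 0.4990 = 0.4990 mol
mass = 0.4990 × 461.22 = 230.1 g

230 g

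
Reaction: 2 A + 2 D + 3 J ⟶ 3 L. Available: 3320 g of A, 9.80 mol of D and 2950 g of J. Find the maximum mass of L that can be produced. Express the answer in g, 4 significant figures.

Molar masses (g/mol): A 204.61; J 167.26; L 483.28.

n(A) = 3320 / 204.61 = 16.23 mol
n(D) = 9.800 mol
n(J) = 2950 / 167.26 = 17.64 mol
n/ν for A = 16.23/2 = 8.115
n/ν for D = 9.800/2 = 4.900
n/ν for J = 17.64/3 = 5.880
Smallest n/ν is D → limiting reagent.
n(L) = (3/2) × 9.800 = 14.70 mol
mass = 14.70 × 483.28 = 7104 g

7104 g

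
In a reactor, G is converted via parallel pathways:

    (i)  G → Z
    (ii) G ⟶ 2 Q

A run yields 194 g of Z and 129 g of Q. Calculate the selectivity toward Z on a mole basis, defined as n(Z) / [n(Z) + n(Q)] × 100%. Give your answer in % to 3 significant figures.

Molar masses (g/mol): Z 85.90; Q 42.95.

42.9 %

n(Z) = 194 / 85.90 = 2.258 mol
n(Q) = 129 / 42.95 = 3.003 mol
selectivity = 2.258/(2.258+3.003) × 100 = 42.92 %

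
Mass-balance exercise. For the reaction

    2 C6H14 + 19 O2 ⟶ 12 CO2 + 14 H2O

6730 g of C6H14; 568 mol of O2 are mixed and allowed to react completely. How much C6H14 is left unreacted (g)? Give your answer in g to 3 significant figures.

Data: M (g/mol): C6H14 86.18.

n(C6H14) = 6730 / 86.18 = 78.09 mol
n(O2) = 568.0 mol
n/ν for C6H14 = 78.09/2 = 39.05
n/ν for O2 = 568.0/19 = 29.89
Smallest n/ν is O2 → limiting reagent.
C6H14 consumed = (2/19) × 568.0 = 59.79 mol
C6H14 remaining = 78.09 − 59.79 = 18.30 mol
mass = 18.30 × 86.18 = 1577 g

1580 g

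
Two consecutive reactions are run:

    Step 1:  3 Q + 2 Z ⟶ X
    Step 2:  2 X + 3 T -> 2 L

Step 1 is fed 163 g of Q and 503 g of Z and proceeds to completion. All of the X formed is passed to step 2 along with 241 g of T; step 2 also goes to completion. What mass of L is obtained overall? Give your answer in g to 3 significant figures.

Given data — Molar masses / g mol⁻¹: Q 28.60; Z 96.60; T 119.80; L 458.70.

Step 1:
n(Q) = 163.0 / 28.60 = 5.699 mol
n(Z) = 503.0 / 96.60 = 5.207 mol
n/ν for Q = 5.699/3 = 1.900
n/ν for Z = 5.207/2 = 2.604
Smallest n/ν is Q → limiting reagent.
n(X) produced = (1/3) × 5.699 = 1.900 mol
Step 2:
n(X) available = 1.900 mol
n(T) = 241.0 / 119.80 = 2.012 mol
n/ν for X = 1.900/2 = 0.9500
n/ν for T = 2.012/3 = 0.6707
Smallest n/ν is T → limiting reagent.
n(L) = (2/3) × 2.012 = 1.341 mol
mass = 1.341 × 458.70 = 615.1 g

615 g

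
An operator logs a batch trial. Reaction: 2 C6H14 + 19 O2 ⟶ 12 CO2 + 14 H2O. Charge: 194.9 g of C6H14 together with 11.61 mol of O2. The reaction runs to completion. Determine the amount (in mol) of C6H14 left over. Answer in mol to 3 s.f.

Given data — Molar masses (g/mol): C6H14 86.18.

n(C6H14) = 194.9 / 86.18 = 2.262 mol
n(O2) = 11.61 mol
n/ν for C6H14 = 2.262/2 = 1.131
n/ν for O2 = 11.61/19 = 0.6111
Smallest n/ν is O2 → limiting reagent.
C6H14 consumed = (2/19) × 11.61 = 1.222 mol
C6H14 remaining = 2.262 − 1.222 = 1.040 mol

1.04 mol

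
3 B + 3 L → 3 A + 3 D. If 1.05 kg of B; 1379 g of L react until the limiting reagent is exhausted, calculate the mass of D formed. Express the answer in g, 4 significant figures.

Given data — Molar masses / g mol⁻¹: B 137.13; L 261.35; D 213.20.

1125 g

n(B) = 1.050×1000 / 137.13 = 7.657 mol
n(L) = 1379 / 261.35 = 5.276 mol
n/ν for B = 7.657/3 = 2.552
n/ν for L = 5.276/3 = 1.759
Smallest n/ν is L → limiting reagent.
n(D) = (3/3) × 5.276 = 5.276 mol
mass = 5.276 × 213.20 = 1125 g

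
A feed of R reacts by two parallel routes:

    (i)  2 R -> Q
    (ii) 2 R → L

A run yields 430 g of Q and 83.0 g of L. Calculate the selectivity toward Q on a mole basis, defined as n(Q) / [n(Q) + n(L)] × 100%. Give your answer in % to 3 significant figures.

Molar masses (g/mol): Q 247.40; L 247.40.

n(Q) = 430 / 247.40 = 1.738 mol
n(L) = 83.0 / 247.40 = 0.3355 mol
selectivity = 1.738/(1.738+0.3355) × 100 = 83.82 %

83.8 %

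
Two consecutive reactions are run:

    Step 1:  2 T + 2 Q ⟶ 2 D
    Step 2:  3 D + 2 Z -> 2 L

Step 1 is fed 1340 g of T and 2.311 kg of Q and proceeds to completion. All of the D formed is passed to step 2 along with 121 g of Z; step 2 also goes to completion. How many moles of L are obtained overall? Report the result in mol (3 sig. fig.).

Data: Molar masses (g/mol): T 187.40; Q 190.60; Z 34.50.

Step 1:
n(T) = 1340 / 187.40 = 7.150 mol
n(Q) = 2.311×1000 / 190.60 = 12.12 mol
n/ν for T = 7.150/2 = 3.575
n/ν for Q = 12.12/2 = 6.060
Smallest n/ν is T → limiting reagent.
n(D) produced = (2/2) × 7.150 = 7.150 mol
Step 2:
n(D) available = 7.150 mol
n(Z) = 121.0 / 34.50 = 3.507 mol
n/ν for D = 7.150/3 = 2.383
n/ν for Z = 3.507/2 = 1.754
Smallest n/ν is Z → limiting reagent.
n(L) = (2/2) × 3.507 = 3.507 mol

3.51 mol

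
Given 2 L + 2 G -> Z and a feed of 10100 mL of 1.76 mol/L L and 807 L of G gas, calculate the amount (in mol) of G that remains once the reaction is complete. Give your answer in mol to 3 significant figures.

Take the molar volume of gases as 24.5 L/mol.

n(L) = 1.76 × 10100/1000 = 17.78 mol
n(G) = 807.0 / 24.5 = 32.94 mol
n/ν for L = 17.78/2 = 8.890
n/ν for G = 32.94/2 = 16.47
Smallest n/ν is L → limiting reagent.
G consumed = (2/2) × 17.78 = 17.78 mol
G remaining = 32.94 − 17.78 = 15.16 mol

15.2 mol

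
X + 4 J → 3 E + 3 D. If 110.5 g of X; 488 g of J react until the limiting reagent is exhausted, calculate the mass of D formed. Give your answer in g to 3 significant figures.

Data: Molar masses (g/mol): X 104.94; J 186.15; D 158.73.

n(X) = 110.5 / 104.94 = 1.053 mol
n(J) = 488.0 / 186.15 = 2.622 mol
n/ν for X = 1.053/1 = 1.053
n/ν for J = 2.622/4 = 0.6555
Smallest n/ν is J → limiting reagent.
n(D) = (3/4) × 2.622 = 1.967 mol
mass = 1.967 × 158.73 = 312.2 g

312 g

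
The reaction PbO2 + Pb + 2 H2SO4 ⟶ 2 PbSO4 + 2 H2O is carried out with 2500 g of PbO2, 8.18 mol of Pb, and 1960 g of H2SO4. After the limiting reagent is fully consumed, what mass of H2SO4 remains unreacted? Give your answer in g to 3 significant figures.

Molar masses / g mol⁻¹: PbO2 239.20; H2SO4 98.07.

n(PbO2) = 2500 / 239.20 = 10.45 mol
n(Pb) = 8.180 mol
n(H2SO4) = 1960 / 98.07 = 19.99 mol
n/ν → PbO2: 10.45, Pb: 8.180, H2SO4: 9.995; Pb is limiting.
H2SO4 consumed = (2/1) × 8.180 = 16.36 mol
H2SO4 remaining = 19.99 − 16.36 = 3.630 mol
mass = 3.630 × 98.07 = 356.0 g

356 g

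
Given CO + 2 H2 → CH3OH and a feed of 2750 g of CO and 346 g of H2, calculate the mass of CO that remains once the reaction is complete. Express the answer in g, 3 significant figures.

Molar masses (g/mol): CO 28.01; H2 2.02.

351 g

n(CO) = 2750 / 28.01 = 98.18 mol
n(H2) = 346.0 / 2.02 = 171.3 mol
n/ν for CO = 98.18/1 = 98.18
n/ν for H2 = 171.3/2 = 85.65
Smallest n/ν is H2 → limiting reagent.
CO consumed = (1/2) × 171.3 = 85.65 mol
CO remaining = 98.18 − 85.65 = 12.53 mol
mass = 12.53 × 28.01 = 351.0 g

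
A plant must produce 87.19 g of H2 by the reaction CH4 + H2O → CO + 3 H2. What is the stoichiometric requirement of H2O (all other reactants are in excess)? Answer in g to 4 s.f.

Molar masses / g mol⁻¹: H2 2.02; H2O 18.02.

n(H2) = 87.19 / 2.02 = 43.16 mol
n(H2O) = (1/3) × 43.16 = 14.39 mol
mass = 14.39 × 18.02 = 259.3 g

259.3 g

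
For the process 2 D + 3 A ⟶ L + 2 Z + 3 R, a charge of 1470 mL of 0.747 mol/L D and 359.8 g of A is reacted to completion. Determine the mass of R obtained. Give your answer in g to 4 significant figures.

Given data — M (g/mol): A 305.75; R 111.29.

131.0 g

n(D) = 0.747 × 1470/1000 = 1.098 mol
n(A) = 359.8 / 305.75 = 1.177 mol
n/ν for D = 1.098/2 = 0.5490
n/ν for A = 1.177/3 = 0.3923
Smallest n/ν is A → limiting reagent.
n(R) = (3/3) × 1.177 = 1.177 mol
mass = 1.177 × 111.29 = 131.0 g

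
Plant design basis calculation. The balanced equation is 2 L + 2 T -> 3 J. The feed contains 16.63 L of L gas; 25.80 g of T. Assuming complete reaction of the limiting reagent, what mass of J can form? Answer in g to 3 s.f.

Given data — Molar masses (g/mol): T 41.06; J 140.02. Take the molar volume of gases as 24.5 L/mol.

132 g

n(L) = 16.63 / 24.5 = 0.6788 mol
n(T) = 25.80 / 41.06 = 0.6283 mol
n/ν for L = 0.6788/2 = 0.3394
n/ν for T = 0.6283/2 = 0.3142
Smallest n/ν is T → limiting reagent.
n(J) = (3/2) × 0.6283 = 0.9425 mol
mass = 0.9425 × 140.02 = 132.0 g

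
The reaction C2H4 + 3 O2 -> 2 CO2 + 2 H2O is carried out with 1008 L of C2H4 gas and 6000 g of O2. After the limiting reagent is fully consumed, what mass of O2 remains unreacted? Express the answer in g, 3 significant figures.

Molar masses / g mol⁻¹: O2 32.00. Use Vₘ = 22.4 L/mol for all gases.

1680 g

n(C2H4) = 1008 / 22.4 = 45.00 mol
n(O2) = 6000 / 32.00 = 187.5 mol
n/ν → C2H4: 45.00, O2: 62.50; C2H4 is limiting.
O2 consumed = (3/1) × 45.00 = 135.0 mol
O2 remaining = 187.5 − 135.0 = 52.50 mol
mass = 52.50 × 32.00 = 1680 g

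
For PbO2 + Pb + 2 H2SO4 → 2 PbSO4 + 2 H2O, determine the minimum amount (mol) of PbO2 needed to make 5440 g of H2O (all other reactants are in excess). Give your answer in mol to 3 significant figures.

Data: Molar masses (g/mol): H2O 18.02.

151 mol

n(H2O) = 5440 / 18.02 = 301.9 mol
n(PbO2) = (1/2) × 301.9 = 151.0 mol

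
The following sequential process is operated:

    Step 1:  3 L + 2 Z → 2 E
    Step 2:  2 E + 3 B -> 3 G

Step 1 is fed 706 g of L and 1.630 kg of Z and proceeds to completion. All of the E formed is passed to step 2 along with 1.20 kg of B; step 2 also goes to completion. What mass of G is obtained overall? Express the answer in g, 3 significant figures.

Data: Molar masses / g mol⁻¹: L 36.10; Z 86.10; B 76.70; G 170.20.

Step 1:
n(L) = 706.0 / 36.10 = 19.56 mol
n(Z) = 1.630×1000 / 86.10 = 18.93 mol
n/ν for L = 19.56/3 = 6.520
n/ν for Z = 18.93/2 = 9.465
Smallest n/ν is L → limiting reagent.
n(E) produced = (2/3) × 19.56 = 13.04 mol
Step 2:
n(E) available = 13.04 mol
n(B) = 1.200×1000 / 76.70 = 15.65 mol
n/ν for E = 13.04/2 = 6.520
n/ν for B = 15.65/3 = 5.217
Smallest n/ν is B → limiting reagent.
n(G) = (3/3) × 15.65 = 15.65 mol
mass = 15.65 × 170.20 = 2664 g

2660 g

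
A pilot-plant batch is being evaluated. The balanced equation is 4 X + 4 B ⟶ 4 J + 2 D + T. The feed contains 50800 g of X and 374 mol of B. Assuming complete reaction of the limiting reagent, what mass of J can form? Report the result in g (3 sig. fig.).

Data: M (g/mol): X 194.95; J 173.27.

n(X) = 50800 / 194.95 = 260.6 mol
n(B) = 374.0 mol
n/ν for X = 260.6/4 = 65.15
n/ν for B = 374.0/4 = 93.50
Smallest n/ν is X → limiting reagent.
n(J) = (4/4) × 260.6 = 260.6 mol
mass = 260.6 × 173.27 = 45150 g

45200 g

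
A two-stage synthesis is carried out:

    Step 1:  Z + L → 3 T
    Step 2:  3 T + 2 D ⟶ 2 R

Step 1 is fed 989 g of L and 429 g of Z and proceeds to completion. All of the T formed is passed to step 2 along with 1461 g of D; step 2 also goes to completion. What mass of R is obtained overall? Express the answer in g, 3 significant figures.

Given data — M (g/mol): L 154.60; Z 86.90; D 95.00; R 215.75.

2130 g

Step 1:
n(L) = 989.0 / 154.60 = 6.397 mol
n(Z) = 429.0 / 86.90 = 4.937 mol
n/ν for L = 6.397/1 = 6.397
n/ν for Z = 4.937/1 = 4.937
Smallest n/ν is Z → limiting reagent.
n(T) produced = (3/1) × 4.937 = 14.81 mol
Step 2:
n(T) available = 14.81 mol
n(D) = 1461 / 95.00 = 15.38 mol
n/ν for T = 14.81/3 = 4.937
n/ν for D = 15.38/2 = 7.690
Smallest n/ν is T → limiting reagent.
n(R) = (2/3) × 14.81 = 9.873 mol
mass = 9.873 × 215.75 = 2130 g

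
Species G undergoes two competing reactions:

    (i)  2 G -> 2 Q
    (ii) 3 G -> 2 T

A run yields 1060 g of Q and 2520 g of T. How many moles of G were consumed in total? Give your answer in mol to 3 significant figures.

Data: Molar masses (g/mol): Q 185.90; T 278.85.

n(Q) = 1060 / 185.90 = 5.702 mol
n(T) = 2520 / 278.85 = 9.037 mol
n(G) via (i) = (2/2)×5.702 = 5.702 mol
n(G) via (ii) = (3/2)×9.037 = 13.56 mol
total n(G) = 5.702 + 13.56 = 19.26 mol

19.3 mol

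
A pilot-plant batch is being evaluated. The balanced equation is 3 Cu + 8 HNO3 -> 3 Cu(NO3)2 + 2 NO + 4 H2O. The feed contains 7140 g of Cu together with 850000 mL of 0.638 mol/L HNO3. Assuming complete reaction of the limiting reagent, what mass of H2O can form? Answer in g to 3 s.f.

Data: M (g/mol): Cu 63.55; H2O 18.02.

2700 g

n(Cu) = 7140 / 63.55 = 112.4 mol
n(HNO3) = 0.638 × 850000/1000 = 542.3 mol
n/ν for Cu = 112.4/3 = 37.47
n/ν for HNO3 = 542.3/8 = 67.79
Smallest n/ν is Cu → limiting reagent.
n(H2O) = (4/3) × 112.4 = 149.9 mol
mass = 149.9 × 18.02 = 2701 g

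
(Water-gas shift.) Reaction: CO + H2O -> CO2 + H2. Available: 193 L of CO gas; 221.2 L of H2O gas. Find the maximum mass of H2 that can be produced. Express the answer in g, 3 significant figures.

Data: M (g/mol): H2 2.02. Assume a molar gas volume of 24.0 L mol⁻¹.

16.2 g

n(CO) = 193.0 / 24.0 = 8.042 mol
n(H2O) = 221.2 / 24.0 = 9.217 mol
n/ν for CO = 8.042/1 = 8.042
n/ν for H2O = 9.217/1 = 9.217
Smallest n/ν is CO → limiting reagent.
n(H2) = (1/1) × 8.042 = 8.042 mol
mass = 8.042 × 2.02 = 16.24 g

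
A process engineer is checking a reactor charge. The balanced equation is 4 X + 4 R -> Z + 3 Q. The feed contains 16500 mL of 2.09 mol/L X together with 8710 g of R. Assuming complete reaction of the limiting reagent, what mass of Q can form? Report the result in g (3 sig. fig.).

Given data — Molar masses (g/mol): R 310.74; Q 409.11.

n(X) = 2.09 × 16500/1000 = 34.49 mol
n(R) = 8710 / 310.74 = 28.03 mol
n/ν for X = 34.49/4 = 8.623
n/ν for R = 28.03/4 = 7.008
Smallest n/ν is R → limiting reagent.
n(Q) = (3/4) × 28.03 = 21.02 mol
mass = 21.02 × 409.11 = 8599 g

8600 g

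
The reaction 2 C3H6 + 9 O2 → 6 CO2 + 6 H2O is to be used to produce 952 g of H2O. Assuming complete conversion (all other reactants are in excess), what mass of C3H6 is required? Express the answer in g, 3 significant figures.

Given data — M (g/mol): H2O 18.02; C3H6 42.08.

n(H2O) = 952 / 18.02 = 52.83 mol
n(C3H6) = (2/6) × 52.83 = 17.61 mol
mass = 17.61 × 42.08 = 741.0 g

741 g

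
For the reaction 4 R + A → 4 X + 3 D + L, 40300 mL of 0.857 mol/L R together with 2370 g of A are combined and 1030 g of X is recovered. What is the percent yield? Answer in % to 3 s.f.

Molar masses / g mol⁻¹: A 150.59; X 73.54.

n(R) = 0.857 × 40300/1000 = 34.54 mol
n(A) = 2370 / 150.59 = 15.74 mol
n/ν → R: 8.635, A: 15.74; R is limiting.
theoretical n(X) = (4/4) × 34.54 = 34.54 mol → 2540 g
% yield = 1030 / 2540 × 100 = 40.55 %

40.6 %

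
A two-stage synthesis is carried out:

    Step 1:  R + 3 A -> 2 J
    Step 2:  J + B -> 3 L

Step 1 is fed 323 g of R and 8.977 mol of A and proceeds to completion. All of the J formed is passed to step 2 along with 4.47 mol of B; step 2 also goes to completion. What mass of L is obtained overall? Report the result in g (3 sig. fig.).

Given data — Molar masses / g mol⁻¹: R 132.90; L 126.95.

Step 1:
n(R) = 323.0 / 132.90 = 2.430 mol
n(A) = 8.977 mol
n/ν for R = 2.430/1 = 2.430
n/ν for A = 8.977/3 = 2.992
Smallest n/ν is R → limiting reagent.
n(J) produced = (2/1) × 2.430 = 4.860 mol
Step 2:
n(J) available = 4.860 mol
n(B) = 4.470 mol
n/ν for J = 4.860/1 = 4.860
n/ν for B = 4.470/1 = 4.470
Smallest n/ν is B → limiting reagent.
n(L) = (3/1) × 4.470 = 13.41 mol
mass = 13.41 × 126.95 = 1702 g

1700 g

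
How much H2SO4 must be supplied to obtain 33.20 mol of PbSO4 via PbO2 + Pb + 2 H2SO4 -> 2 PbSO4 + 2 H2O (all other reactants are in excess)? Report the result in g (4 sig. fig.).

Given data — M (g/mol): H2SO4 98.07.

n(PbSO4) = 33.20 mol
n(H2SO4) = (2/2) × 33.20 = 33.20 mol
mass = 33.20 × 98.07 = 3256 g

3256 g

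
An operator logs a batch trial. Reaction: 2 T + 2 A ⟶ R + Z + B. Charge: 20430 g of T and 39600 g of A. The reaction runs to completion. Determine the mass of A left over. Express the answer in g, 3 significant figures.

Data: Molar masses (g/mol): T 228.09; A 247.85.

17400 g

n(T) = 20430 / 228.09 = 89.57 mol
n(A) = 39600 / 247.85 = 159.8 mol
n/ν for T = 89.57/2 = 44.79
n/ν for A = 159.8/2 = 79.90
Smallest n/ν is T → limiting reagent.
A consumed = (2/2) × 89.57 = 89.57 mol
A remaining = 159.8 − 89.57 = 70.23 mol
mass = 70.23 × 247.85 = 17410 g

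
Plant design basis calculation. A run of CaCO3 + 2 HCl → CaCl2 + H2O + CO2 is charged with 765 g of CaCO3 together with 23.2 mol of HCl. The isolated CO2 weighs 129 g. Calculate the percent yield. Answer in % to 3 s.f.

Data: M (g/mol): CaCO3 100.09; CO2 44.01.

n(CaCO3) = 765.0 / 100.09 = 7.643 mol
n(HCl) = 23.20 mol
n/ν for CaCO3 = 7.643/1 = 7.643
n/ν for HCl = 23.20/2 = 11.60
Smallest n/ν is CaCO3 → limiting reagent.
theoretical n(CO2) = (1/1) × 7.643 = 7.643 mol → 336.4 g
% yield = 129 / 336.4 × 100 = 38.35 %

38.4 %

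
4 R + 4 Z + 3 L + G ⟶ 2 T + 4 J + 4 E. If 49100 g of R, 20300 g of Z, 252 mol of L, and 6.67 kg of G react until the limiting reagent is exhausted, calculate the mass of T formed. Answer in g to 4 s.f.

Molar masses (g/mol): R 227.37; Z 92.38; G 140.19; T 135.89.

12930 g

n(R) = 49100 / 227.37 = 215.9 mol
n(Z) = 20300 / 92.38 = 219.7 mol
n(L) = 252.0 mol
n(G) = 6.670×1000 / 140.19 = 47.58 mol
n/ν for R = 215.9/4 = 53.98
n/ν for Z = 219.7/4 = 54.93
n/ν for L = 252.0/3 = 84.00
n/ν for G = 47.58/1 = 47.58
Smallest n/ν is G → limiting reagent.
n(T) = (2/1) × 47.58 = 95.16 mol
mass = 95.16 × 135.89 = 12930 g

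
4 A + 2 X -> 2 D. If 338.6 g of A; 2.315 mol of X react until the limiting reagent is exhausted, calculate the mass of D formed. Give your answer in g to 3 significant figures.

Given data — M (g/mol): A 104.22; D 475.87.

n(A) = 338.6 / 104.22 = 3.249 mol
n(X) = 2.315 mol
n/ν for A = 3.249/4 = 0.8123
n/ν for X = 2.315/2 = 1.158
Smallest n/ν is A → limiting reagent.
n(D) = (2/4) × 3.249 = 1.625 mol
mass = 1.625 × 475.87 = 773.3 g

773 g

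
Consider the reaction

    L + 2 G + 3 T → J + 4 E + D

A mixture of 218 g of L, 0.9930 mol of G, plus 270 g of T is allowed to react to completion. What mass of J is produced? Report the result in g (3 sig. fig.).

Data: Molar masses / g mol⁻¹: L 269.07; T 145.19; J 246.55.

n(L) = 218.0 / 269.07 = 0.8102 mol
n(G) = 0.9930 mol
n(T) = 270.0 / 145.19 = 1.860 mol
n/ν for L = 0.8102/1 = 0.8102
n/ν for G = 0.9930/2 = 0.4965
n/ν for T = 1.860/3 = 0.6200
Smallest n/ν is G → limiting reagent.
n(J) = (1/2) × 0.9930 = 0.4965 mol
mass = 0.4965 × 246.55 = 122.4 g

122 g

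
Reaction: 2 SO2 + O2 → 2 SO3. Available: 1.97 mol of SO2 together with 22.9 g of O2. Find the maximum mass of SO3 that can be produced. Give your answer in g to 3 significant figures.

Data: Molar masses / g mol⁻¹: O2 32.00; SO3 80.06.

115 g

n(SO2) = 1.970 mol
n(O2) = 22.90 / 32.00 = 0.7156 mol
n/ν for SO2 = 1.970/2 = 0.9850
n/ν for O2 = 0.7156/1 = 0.7156
Smallest n/ν is O2 → limiting reagent.
n(SO3) = (2/1) × 0.7156 = 1.431 mol
mass = 1.431 × 80.06 = 114.6 g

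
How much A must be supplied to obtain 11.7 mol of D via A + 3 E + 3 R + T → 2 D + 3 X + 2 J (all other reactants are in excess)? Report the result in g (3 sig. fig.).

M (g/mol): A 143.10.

837 g

n(D) = 11.70 mol
n(A) = (1/2) × 11.70 = 5.850 mol
mass = 5.850 × 143.10 = 837.1 g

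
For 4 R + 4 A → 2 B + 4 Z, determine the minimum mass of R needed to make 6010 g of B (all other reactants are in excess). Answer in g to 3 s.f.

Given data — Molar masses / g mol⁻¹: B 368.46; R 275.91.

n(B) = 6010 / 368.46 = 16.31 mol
n(R) = (4/2) × 16.31 = 32.62 mol
mass = 32.62 × 275.91 = 9000 g

9000 g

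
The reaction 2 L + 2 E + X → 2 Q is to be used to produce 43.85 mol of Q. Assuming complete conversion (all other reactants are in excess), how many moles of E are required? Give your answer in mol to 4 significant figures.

43.85 mol

n(Q) = 43.85 mol
n(E) = (2/2) × 43.85 = 43.85 mol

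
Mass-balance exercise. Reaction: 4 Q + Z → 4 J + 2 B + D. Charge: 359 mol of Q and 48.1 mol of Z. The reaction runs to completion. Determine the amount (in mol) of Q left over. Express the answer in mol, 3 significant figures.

167 mol

n(Q) = 359.0 mol
n(Z) = 48.10 mol
n/ν → Q: 89.75, Z: 48.10; Z is limiting.
Q consumed = (4/1) × 48.10 = 192.4 mol
Q remaining = 359.0 − 192.4 = 166.6 mol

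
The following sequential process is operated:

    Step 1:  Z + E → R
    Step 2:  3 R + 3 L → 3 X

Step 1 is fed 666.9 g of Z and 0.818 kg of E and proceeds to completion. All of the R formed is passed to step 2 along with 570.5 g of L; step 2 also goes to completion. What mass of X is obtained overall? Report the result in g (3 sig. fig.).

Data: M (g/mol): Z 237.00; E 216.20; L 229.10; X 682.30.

1700 g

Step 1:
n(Z) = 666.9 / 237.00 = 2.814 mol
n(E) = 0.8180×1000 / 216.20 = 3.784 mol
n/ν → Z: 2.814, E: 3.784; Z is limiting.
n(R) produced = (1/1) × 2.814 = 2.814 mol
Step 2:
n(R) available = 2.814 mol
n(L) = 570.5 / 229.10 = 2.490 mol
n/ν → R: 0.9380, L: 0.8300; L is limiting.
n(X) = (3/3) × 2.490 = 2.490 mol
mass = 2.490 × 682.30 = 1699 g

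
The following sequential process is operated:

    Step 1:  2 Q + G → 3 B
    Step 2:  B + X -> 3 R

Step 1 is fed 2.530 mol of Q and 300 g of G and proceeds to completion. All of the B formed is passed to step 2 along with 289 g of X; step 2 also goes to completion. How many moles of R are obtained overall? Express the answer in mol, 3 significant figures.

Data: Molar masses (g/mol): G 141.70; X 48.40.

11.4 mol

Step 1:
n(Q) = 2.530 mol
n(G) = 300.0 / 141.70 = 2.117 mol
n/ν → Q: 1.265, G: 2.117; Q is limiting.
n(B) produced = (3/2) × 2.530 = 3.795 mol
Step 2:
n(B) available = 3.795 mol
n(X) = 289.0 / 48.40 = 5.971 mol
n/ν → B: 3.795, X: 5.971; B is limiting.
n(R) = (3/1) × 3.795 = 11.39 mol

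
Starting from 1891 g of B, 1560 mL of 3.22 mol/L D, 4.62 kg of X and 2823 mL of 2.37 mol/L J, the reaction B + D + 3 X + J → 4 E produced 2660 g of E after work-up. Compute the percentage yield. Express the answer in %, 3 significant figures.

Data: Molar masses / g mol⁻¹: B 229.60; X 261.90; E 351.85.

n(B) = 1891 / 229.60 = 8.236 mol
n(D) = 3.22 × 1560/1000 = 5.023 mol
n(X) = 4.620×1000 / 261.90 = 17.64 mol
n(J) = 2.37 × 2823/1000 = 6.691 mol
n/ν for B = 8.236/1 = 8.236
n/ν for D = 5.023/1 = 5.023
n/ν for X = 17.64/3 = 5.880
n/ν for J = 6.691/1 = 6.691
Smallest n/ν is D → limiting reagent.
theoretical n(E) = (4/1) × 5.023 = 20.09 mol → 7069 g
% yield = 2660 / 7069 × 100 = 37.63 %

37.6 %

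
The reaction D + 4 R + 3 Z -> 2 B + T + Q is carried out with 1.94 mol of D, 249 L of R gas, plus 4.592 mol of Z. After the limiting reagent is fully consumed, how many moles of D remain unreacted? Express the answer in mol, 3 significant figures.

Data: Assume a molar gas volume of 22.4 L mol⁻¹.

n(D) = 1.940 mol
n(R) = 249.0 / 22.4 = 11.12 mol
n(Z) = 4.592 mol
n/ν for D = 1.940/1 = 1.940
n/ν for R = 11.12/4 = 2.780
n/ν for Z = 4.592/3 = 1.531
Smallest n/ν is Z → limiting reagent.
D consumed = (1/3) × 4.592 = 1.531 mol
D remaining = 1.940 − 1.531 = 0.4090 mol

0.409 mol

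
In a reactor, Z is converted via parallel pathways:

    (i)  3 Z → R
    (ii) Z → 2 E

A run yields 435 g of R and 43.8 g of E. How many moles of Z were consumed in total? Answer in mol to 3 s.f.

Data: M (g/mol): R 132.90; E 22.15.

10.8 mol

n(R) = 435 / 132.90 = 3.273 mol
n(E) = 43.8 / 22.15 = 1.977 mol
n(Z) via (i) = (3/1)×3.273 = 9.819 mol
n(Z) via (ii) = (1/2)×1.977 = 0.9885 mol
total n(Z) = 9.819 + 0.9885 = 10.81 mol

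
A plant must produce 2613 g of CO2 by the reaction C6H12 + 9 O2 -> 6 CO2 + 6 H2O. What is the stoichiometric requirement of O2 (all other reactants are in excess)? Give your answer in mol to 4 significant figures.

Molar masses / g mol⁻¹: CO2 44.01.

89.06 mol

n(CO2) = 2613 / 44.01 = 59.37 mol
n(O2) = (9/6) × 59.37 = 89.06 mol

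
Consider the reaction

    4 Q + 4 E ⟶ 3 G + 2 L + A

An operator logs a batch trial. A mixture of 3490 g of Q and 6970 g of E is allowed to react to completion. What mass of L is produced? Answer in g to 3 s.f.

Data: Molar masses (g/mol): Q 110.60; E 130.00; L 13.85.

n(Q) = 3490 / 110.60 = 31.56 mol
n(E) = 6970 / 130.00 = 53.62 mol
n/ν for Q = 31.56/4 = 7.890
n/ν for E = 53.62/4 = 13.41
Smallest n/ν is Q → limiting reagent.
n(L) = (2/4) × 31.56 = 15.78 mol
mass = 15.78 × 13.85 = 218.6 g

219 g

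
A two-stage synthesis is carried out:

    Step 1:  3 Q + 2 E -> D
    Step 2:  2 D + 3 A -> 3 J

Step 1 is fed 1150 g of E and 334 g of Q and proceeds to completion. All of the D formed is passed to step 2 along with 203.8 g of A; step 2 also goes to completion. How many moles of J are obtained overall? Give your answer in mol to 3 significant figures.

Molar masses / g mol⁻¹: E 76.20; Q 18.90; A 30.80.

6.62 mol

Step 1:
n(E) = 1150 / 76.20 = 15.09 mol
n(Q) = 334.0 / 18.90 = 17.67 mol
n/ν for E = 15.09/2 = 7.545
n/ν for Q = 17.67/3 = 5.890
Smallest n/ν is Q → limiting reagent.
n(D) produced = (1/3) × 17.67 = 5.890 mol
Step 2:
n(D) available = 5.890 mol
n(A) = 203.8 / 30.80 = 6.617 mol
n/ν for D = 5.890/2 = 2.945
n/ν for A = 6.617/3 = 2.206
Smallest n/ν is A → limiting reagent.
n(J) = (3/3) × 6.617 = 6.617 mol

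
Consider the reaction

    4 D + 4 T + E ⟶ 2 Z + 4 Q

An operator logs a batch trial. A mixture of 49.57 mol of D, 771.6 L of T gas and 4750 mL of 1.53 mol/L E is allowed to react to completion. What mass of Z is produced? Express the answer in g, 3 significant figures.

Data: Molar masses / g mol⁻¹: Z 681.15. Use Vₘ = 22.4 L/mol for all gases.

9900 g

n(D) = 49.57 mol
n(T) = 771.6 / 22.4 = 34.45 mol
n(E) = 1.53 × 4750/1000 = 7.268 mol
n/ν → D: 12.39, T: 8.613, E: 7.268; E is limiting.
n(Z) = (2/1) × 7.268 = 14.54 mol
mass = 14.54 × 681.15 = 9904 g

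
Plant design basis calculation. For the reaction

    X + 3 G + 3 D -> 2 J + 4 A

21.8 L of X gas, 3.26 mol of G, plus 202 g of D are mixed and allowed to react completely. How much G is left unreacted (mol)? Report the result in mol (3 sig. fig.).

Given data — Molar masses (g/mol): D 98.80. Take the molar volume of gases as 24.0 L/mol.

1.22 mol

n(X) = 21.80 / 24.0 = 0.9083 mol
n(G) = 3.260 mol
n(D) = 202.0 / 98.80 = 2.045 mol
n/ν → X: 0.9083, G: 1.087, D: 0.6817; D is limiting.
G consumed = (3/3) × 2.045 = 2.045 mol
G remaining = 3.260 − 2.045 = 1.215 mol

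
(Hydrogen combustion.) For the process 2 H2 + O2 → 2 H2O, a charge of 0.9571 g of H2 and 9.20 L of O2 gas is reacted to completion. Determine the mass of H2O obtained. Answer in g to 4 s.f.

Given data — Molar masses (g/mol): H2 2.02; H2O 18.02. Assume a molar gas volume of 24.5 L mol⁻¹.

8.538 g

n(H2) = 0.9571 / 2.02 = 0.4738 mol
n(O2) = 9.200 / 24.5 = 0.3755 mol
n/ν for H2 = 0.4738/2 = 0.2369
n/ν for O2 = 0.3755/1 = 0.3755
Smallest n/ν is H2 → limiting reagent.
n(H2O) = (2/2) × 0.4738 = 0.4738 mol
mass = 0.4738 × 18.02 = 8.538 g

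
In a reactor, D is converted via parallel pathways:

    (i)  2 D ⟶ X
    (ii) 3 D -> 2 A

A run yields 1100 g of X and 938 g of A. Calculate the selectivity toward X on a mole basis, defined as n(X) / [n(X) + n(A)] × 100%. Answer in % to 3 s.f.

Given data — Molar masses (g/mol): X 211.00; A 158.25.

46.8 %

n(X) = 1100 / 211.00 = 5.213 mol
n(A) = 938 / 158.25 = 5.927 mol
selectivity = 5.213/(5.213+5.927) × 100 = 46.80 %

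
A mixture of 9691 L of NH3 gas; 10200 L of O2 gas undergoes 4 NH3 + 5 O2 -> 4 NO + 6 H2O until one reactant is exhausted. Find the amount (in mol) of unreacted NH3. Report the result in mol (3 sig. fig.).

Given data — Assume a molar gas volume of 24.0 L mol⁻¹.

63.8 mol

n(NH3) = 9691 / 24.0 = 403.8 mol
n(O2) = 10200 / 24.0 = 425.0 mol
n/ν for NH3 = 403.8/4 = 101.0
n/ν for O2 = 425.0/5 = 85.00
Smallest n/ν is O2 → limiting reagent.
NH3 consumed = (4/5) × 425.0 = 340.0 mol
NH3 remaining = 403.8 − 340.0 = 63.80 mol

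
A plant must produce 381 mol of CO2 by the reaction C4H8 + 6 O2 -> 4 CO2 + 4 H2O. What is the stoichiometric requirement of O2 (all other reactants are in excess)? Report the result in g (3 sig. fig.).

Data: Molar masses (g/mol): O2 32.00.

18300 g

n(CO2) = 381.0 mol
n(O2) = (6/4) × 381.0 = 571.5 mol
mass = 571.5 × 32.00 = 18290 g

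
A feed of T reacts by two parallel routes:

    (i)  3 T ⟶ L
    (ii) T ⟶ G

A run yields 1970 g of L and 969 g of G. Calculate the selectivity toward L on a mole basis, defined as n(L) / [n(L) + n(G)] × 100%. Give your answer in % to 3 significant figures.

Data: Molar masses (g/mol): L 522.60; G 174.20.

n(L) = 1970 / 522.60 = 3.770 mol
n(G) = 969 / 174.20 = 5.563 mol
selectivity = 3.770/(3.770+5.563) × 100 = 40.39 %

40.4 %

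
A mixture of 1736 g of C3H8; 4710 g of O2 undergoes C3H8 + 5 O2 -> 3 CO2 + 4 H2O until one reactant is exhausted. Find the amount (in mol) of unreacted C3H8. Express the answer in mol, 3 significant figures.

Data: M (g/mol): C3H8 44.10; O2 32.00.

9.93 mol

n(C3H8) = 1736 / 44.10 = 39.37 mol
n(O2) = 4710 / 32.00 = 147.2 mol
n/ν for C3H8 = 39.37/1 = 39.37
n/ν for O2 = 147.2/5 = 29.44
Smallest n/ν is O2 → limiting reagent.
C3H8 consumed = (1/5) × 147.2 = 29.44 mol
C3H8 remaining = 39.37 − 29.44 = 9.930 mol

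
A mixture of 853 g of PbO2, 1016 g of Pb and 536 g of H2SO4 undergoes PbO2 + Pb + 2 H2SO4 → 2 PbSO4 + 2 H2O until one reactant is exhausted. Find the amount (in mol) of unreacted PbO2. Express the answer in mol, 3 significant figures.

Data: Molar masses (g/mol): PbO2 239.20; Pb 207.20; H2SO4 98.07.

n(PbO2) = 853.0 / 239.20 = 3.566 mol
n(Pb) = 1016 / 207.20 = 4.903 mol
n(H2SO4) = 536.0 / 98.07 = 5.465 mol
n/ν for PbO2 = 3.566/1 = 3.566
n/ν for Pb = 4.903/1 = 4.903
n/ν for H2SO4 = 5.465/2 = 2.733
Smallest n/ν is H2SO4 → limiting reagent.
PbO2 consumed = (1/2) × 5.465 = 2.733 mol
PbO2 remaining = 3.566 − 2.733 = 0.8330 mol

0.833 mol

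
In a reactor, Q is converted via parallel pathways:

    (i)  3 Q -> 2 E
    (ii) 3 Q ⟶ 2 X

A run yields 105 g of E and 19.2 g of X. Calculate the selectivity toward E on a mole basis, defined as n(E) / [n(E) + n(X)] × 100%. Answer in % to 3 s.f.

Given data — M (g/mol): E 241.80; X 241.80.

n(E) = 105 / 241.80 = 0.4342 mol
n(X) = 19.2 / 241.80 = 0.07940 mol
selectivity = 0.4342/(0.4342+0.07940) × 100 = 84.54 %

84.5 %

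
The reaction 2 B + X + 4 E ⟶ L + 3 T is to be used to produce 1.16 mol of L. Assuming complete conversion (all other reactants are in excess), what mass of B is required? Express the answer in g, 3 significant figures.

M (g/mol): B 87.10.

202 g

n(L) = 1.160 mol
n(B) = (2/1) × 1.160 = 2.320 mol
mass = 2.320 × 87.10 = 202.1 g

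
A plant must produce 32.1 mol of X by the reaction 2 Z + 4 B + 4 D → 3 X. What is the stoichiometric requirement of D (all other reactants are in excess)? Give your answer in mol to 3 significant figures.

42.8 mol

n(X) = 32.10 mol
n(D) = (4/3) × 32.10 = 42.80 mol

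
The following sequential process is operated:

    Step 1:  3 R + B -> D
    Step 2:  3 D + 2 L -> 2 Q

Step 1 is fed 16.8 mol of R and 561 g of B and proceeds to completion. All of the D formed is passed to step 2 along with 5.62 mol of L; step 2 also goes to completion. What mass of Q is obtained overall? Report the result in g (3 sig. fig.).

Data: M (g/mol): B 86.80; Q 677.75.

Step 1:
n(R) = 16.80 mol
n(B) = 561.0 / 86.80 = 6.463 mol
n/ν for R = 16.80/3 = 5.600
n/ν for B = 6.463/1 = 6.463
Smallest n/ν is R → limiting reagent.
n(D) produced = (1/3) × 16.80 = 5.600 mol
Step 2:
n(D) available = 5.600 mol
n(L) = 5.620 mol
n/ν for D = 5.600/3 = 1.867
n/ν for L = 5.620/2 = 2.810
Smallest n/ν is D → limiting reagent.
n(Q) = (2/3) × 5.600 = 3.733 mol
mass = 3.733 × 677.75 = 2530 g

2530 g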